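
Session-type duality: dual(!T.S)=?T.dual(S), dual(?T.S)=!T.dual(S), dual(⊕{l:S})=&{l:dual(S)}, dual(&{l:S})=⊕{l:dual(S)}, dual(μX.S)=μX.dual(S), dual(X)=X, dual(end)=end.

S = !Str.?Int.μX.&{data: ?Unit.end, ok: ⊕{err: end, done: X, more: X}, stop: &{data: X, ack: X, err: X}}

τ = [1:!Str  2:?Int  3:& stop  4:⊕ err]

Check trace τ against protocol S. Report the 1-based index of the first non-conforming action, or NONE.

4

step 1: !Str  ✓  state: ?Int.μX.…
step 2: ?Int  ✓  state: μX.…
step 3: & stop  ✓  state: &{data: μX.…, ack: μX.…, err: μX.…}
step 4: got ⊕ err, protocol expects & data or & ack or & err  ✗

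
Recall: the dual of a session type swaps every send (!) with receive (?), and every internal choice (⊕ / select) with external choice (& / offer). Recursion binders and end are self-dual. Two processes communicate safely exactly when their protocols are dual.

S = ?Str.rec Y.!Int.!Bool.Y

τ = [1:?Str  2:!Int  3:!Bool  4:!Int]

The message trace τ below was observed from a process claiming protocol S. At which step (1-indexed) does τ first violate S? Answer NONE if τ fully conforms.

NONE

[1] ?Str  ✓  residual = rec Y.…
[2] !Int  ✓  residual = !Bool.rec Y.…
[3] !Bool  ✓  residual = rec Y.…
[4] !Int  ✓  residual = !Bool.rec Y.…
τ conforms to S (length 4)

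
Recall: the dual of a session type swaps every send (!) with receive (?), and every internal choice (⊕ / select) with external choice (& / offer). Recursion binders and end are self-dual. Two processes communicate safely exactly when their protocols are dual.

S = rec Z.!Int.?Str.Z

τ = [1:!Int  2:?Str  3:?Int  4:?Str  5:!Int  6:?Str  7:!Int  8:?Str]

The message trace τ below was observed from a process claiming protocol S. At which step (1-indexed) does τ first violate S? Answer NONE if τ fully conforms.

[1] !Int  match  now at ?Str.rec Z.…
[2] ?Str  match  now at rec Z.…
[3] got ?Int, protocol expects !Int  ✗

3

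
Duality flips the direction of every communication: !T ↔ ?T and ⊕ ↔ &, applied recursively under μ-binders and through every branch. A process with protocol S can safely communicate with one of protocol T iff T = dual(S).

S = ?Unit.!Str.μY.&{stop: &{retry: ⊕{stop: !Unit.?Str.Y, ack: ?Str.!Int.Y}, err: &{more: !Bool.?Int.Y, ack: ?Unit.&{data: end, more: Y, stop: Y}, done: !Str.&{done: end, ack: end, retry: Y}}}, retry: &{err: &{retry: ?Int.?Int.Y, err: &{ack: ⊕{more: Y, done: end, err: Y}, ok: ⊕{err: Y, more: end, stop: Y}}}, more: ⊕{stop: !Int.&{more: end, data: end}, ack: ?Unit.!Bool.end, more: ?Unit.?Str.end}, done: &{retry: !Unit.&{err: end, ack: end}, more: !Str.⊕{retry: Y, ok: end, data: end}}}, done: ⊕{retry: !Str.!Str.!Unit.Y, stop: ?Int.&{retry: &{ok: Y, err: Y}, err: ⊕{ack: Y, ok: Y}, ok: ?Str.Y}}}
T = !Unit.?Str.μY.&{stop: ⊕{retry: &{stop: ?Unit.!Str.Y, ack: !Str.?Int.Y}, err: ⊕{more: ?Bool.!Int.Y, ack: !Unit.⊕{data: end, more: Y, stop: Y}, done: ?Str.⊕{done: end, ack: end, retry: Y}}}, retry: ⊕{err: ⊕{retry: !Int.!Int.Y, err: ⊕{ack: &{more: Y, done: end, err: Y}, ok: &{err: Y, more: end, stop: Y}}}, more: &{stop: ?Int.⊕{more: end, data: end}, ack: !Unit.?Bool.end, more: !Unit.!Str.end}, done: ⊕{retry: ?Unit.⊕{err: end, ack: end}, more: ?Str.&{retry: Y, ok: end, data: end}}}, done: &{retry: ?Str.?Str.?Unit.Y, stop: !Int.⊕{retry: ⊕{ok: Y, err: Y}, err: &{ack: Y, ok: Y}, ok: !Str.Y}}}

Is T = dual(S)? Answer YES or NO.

NO

?Unit vs !Unit  match
  !Str vs ?Str  match
    μY vs μY  match (μ self-dual)
      &{stop,retry,done} vs &{stop,retry,done}  ✗ choice polarity not flipped — not dual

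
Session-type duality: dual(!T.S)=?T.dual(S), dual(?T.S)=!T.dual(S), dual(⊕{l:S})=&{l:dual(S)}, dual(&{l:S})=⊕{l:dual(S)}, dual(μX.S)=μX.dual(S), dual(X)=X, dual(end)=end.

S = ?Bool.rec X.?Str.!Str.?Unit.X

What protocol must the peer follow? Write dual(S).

!Bool.rec X.!Str.?Str.!Unit.X

?Bool = !Bool
  rec X = rec X  (binder kept)
    ?Str = !Str
      !Str = ?Str
        ?Unit = !Unit
          X self-dual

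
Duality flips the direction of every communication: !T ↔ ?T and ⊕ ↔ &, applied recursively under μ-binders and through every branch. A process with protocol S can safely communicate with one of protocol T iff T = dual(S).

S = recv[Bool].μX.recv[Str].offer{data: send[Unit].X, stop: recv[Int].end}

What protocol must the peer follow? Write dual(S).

send[Bool].μX.send[Str].select{data: recv[Unit].X, stop: send[Int].end}

recv[Bool] = send[Bool]
  μX = μX  (rec unchanged)
    recv[Str] = send[Str]
      offer{data,stop} = select{data,stop}  (offer→select)
        [data]
          send[Unit] = recv[Unit]
            X ↦ X
        [stop]
          recv[Int] = send[Int]
            end ↦ end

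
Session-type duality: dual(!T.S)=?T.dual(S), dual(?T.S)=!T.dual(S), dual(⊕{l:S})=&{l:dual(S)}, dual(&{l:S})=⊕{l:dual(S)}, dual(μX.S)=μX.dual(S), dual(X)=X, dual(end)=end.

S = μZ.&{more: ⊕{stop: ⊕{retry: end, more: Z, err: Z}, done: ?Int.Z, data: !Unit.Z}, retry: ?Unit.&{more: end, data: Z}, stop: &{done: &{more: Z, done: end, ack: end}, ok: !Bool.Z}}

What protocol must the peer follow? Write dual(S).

μZ.⊕{more: &{stop: &{retry: end, more: Z, err: Z}, done: !Int.Z, data: ?Unit.Z}, retry: !Unit.⊕{more: end, data: Z}, stop: ⊕{done: ⊕{more: Z, done: end, ack: end}, ok: ?Bool.Z}}

μZ → μZ  (rec unchanged)
  &{more,retry,stop} → ⊕{more,retry,stop}  (external→internal)
    • more:
      ⊕{stop,done,data} → &{stop,done,data}  (internal→external)
        • stop:
          ⊕{retry,more,err} → &{retry,more,err}  (internal→external)
            • retry:
              end self-dual
            • more:
              Z self-dual
            • err:
              Z self-dual
        • done:
          ?Int → !Int
            Z self-dual
        • data:
          !Unit → ?Unit
            Z self-dual
    • retry:
      ?Unit → !Unit
        &{more,data} → ⊕{more,data}  (external→internal)
          • more:
            end self-dual
          • data:
            Z self-dual
    • stop:
      &{done,ok} → ⊕{done,ok}  (external→internal)
        • done:
          &{more,done,ack} → ⊕{more,done,ack}  (external→internal)
            • more:
              Z self-dual
            • done:
              end self-dual
            • ack:
              end self-dual
        • ok:
          !Bool → ?Bool
            Z self-dual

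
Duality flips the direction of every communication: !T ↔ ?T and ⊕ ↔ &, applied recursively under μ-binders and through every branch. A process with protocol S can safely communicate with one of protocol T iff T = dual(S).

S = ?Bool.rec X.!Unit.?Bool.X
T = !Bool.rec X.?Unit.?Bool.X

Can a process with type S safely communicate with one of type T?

NO

?Bool vs !Bool  ✓
  rec X vs rec X  ✓ (rec unchanged)
    !Unit vs ?Unit  ✓
      ?Bool vs ?Bool  ✗ same direction on both sides — not dual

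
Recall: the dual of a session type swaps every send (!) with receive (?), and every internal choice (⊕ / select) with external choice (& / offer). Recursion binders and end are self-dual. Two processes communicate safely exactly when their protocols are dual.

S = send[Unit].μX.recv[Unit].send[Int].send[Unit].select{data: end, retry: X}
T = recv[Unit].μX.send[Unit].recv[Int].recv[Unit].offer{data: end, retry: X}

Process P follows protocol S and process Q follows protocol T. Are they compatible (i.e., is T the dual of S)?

send[Unit] | recv[Unit]  ok
  μX | μX  ok (μ self-dual)
    recv[Unit] | send[Unit]  ok
      send[Int] | recv[Int]  ok
        send[Unit] | recv[Unit]  ok
          select{data,retry} | offer{data,retry}  ok label sets agree
            case data:
              end | end  ok
            case retry:
              X | X  ok

YES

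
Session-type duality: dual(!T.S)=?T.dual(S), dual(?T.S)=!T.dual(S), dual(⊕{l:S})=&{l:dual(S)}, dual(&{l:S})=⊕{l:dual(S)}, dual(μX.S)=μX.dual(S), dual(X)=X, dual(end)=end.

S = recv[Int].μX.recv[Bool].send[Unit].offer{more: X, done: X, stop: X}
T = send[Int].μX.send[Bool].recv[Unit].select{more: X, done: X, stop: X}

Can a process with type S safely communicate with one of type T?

recv[Int] vs send[Int]  ✓
  μX vs μX  ✓ (μ self-dual)
    recv[Bool] vs send[Bool]  ✓
      send[Unit] vs recv[Unit]  ✓
        offer{more,done,stop} vs select{more,done,stop}  ✓ labels match
          [more]
            X vs X  ✓
          [done]
            X vs X  ✓
          [stop]
            X vs X  ✓

YES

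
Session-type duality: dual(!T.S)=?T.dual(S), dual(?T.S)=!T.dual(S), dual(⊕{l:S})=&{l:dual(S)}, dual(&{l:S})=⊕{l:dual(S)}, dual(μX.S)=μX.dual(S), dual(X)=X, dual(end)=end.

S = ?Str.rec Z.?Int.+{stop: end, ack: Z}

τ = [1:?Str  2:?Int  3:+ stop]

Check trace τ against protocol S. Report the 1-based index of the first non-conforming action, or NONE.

@1 ?Str  ✓  state: rec Z.…
@2 ?Int  ✓  state: +{stop: end, ack: rec Z.…}
@3 + stop  ✓  state: end
all 3 steps conform

NONE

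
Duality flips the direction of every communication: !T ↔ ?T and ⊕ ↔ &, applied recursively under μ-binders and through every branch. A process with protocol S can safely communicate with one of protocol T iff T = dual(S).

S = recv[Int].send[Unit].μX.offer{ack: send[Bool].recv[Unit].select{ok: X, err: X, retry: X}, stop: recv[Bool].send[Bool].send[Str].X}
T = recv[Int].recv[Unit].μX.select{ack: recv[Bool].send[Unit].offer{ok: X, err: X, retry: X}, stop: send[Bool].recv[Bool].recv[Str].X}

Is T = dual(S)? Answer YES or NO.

NO

recv[Int] vs recv[Int]  ✗ same direction on both sides — not dual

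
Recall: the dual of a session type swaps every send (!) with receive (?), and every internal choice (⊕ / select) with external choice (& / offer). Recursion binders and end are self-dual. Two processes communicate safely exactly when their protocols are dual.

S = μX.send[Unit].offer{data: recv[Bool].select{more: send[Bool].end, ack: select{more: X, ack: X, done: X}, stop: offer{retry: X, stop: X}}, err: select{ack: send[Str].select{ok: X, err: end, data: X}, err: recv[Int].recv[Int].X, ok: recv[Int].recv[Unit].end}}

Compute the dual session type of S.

μX ↦ μX  (binder kept)
  send[Unit] ↦ recv[Unit]
    offer{data,err} ↦ select{data,err}  (offer→select)
      [data]
        recv[Bool] ↦ send[Bool]
          select{more,ack,stop} ↦ offer{more,ack,stop}  (internal→external)
            [more]
              send[Bool] ↦ recv[Bool]
                end ↦ end
            [ack]
              select{more,ack,done} ↦ offer{more,ack,done}  (internal→external)
                [more]
                  X ↦ X
                [ack]
                  X ↦ X
                [done]
                  X ↦ X
            [stop]
              offer{retry,stop} ↦ select{retry,stop}  (offer→select)
                [retry]
                  X ↦ X
                [stop]
                  X ↦ X
      [err]
        select{ack,err,ok} ↦ offer{ack,err,ok}  (internal→external)
          [ack]
            send[Str] ↦ recv[Str]
              select{ok,err,data} ↦ offer{ok,err,data}  (internal→external)
                [ok]
                  X ↦ X
                [err]
                  end ↦ end
                [data]
                  X ↦ X
          [err]
            recv[Int] ↦ send[Int]
              recv[Int] ↦ send[Int]
                X ↦ X
          [ok]
            recv[Int] ↦ send[Int]
              recv[Unit] ↦ send[Unit]
                end ↦ end

μX.recv[Unit].select{data: send[Bool].offer{more: recv[Bool].end, ack: offer{more: X, ack: X, done: X}, stop: select{retry: X, stop: X}}, err: offer{ack: recv[Str].offer{ok: X, err: end, data: X}, err: send[Int].send[Int].X, ok: send[Int].send[Unit].end}}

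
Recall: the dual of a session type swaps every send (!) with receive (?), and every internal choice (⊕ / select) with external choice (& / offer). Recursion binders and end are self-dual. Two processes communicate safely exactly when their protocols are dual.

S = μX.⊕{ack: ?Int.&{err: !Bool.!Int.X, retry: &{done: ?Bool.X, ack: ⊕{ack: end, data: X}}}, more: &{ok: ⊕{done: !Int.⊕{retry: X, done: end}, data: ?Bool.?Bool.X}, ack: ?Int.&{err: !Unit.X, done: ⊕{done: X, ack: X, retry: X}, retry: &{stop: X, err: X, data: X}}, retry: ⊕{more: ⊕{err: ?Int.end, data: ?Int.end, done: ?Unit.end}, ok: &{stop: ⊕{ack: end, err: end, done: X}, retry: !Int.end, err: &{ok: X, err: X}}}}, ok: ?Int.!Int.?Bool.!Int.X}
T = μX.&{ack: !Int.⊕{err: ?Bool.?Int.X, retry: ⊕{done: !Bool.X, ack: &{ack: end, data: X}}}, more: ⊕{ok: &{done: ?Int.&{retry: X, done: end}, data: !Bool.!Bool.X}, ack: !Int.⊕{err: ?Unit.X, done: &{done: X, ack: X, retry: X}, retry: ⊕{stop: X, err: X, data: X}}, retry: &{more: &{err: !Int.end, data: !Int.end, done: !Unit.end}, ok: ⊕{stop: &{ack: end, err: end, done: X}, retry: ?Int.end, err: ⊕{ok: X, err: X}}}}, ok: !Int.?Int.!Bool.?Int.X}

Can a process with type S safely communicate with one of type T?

YES

μX ‖ μX  match (rec unchanged)
  ⊕{ack,more,ok} ‖ &{ack,more,ok}  match same labels
    • ack:
      ?Int ‖ !Int  match
        &{err,retry} ‖ ⊕{err,retry}  match same labels
          • err:
            !Bool ‖ ?Bool  match
              !Int ‖ ?Int  match
                X ‖ X  match
          • retry:
            &{done,ack} ‖ ⊕{done,ack}  match same labels
              • done:
                ?Bool ‖ !Bool  match
                  X ‖ X  match
              • ack:
                ⊕{ack,data} ‖ &{ack,data}  match same labels
                  • ack:
                    end ‖ end  match
                  • data:
                    X ‖ X  match
    • more:
      &{ok,ack,retry} ‖ ⊕{ok,ack,retry}  match same labels
        • ok:
          ⊕{done,data} ‖ &{done,data}  match same labels
            • done:
              !Int ‖ ?Int  match
                ⊕{retry,done} ‖ &{retry,done}  match same labels
                  • retry:
                    X ‖ X  match
                  • done:
                    end ‖ end  match
            • data:
              ?Bool ‖ !Bool  match
                ?Bool ‖ !Bool  match
                  X ‖ X  match
        • ack:
          ?Int ‖ !Int  match
            &{err,done,retry} ‖ ⊕{err,done,retry}  match same labels
              • err:
                !Unit ‖ ?Unit  match
                  X ‖ X  match
              • done:
                ⊕{done,ack,retry} ‖ &{done,ack,retry}  match same labels
                  • done:
                    X ‖ X  match
                  • ack:
                    X ‖ X  match
                  • retry:
                    X ‖ X  match
              • retry:
                &{stop,err,data} ‖ ⊕{stop,err,data}  match same labels
                  • stop:
                    X ‖ X  match
                  • err:
                    X ‖ X  match
                  • data:
                    X ‖ X  match
        • retry:
          ⊕{more,ok} ‖ &{more,ok}  match same labels
            • more:
              ⊕{err,data,done} ‖ &{err,data,done}  match same labels
                • err:
                  ?Int ‖ !Int  match
                    end ‖ end  match
                • data:
                  ?Int ‖ !Int  match
                    end ‖ end  match
                • done:
                  ?Unit ‖ !Unit  match
                    end ‖ end  match
            • ok:
              &{stop,retry,err} ‖ ⊕{stop,retry,err}  match same labels
                • stop:
                  ⊕{ack,err,done} ‖ &{ack,err,done}  match same labels
                    • ack:
                      end ‖ end  match
                    • err:
                      end ‖ end  match
                    • done:
                      X ‖ X  match
                • retry:
                  !Int ‖ ?Int  match
                    end ‖ end  match
                • err:
                  &{ok,err} ‖ ⊕{ok,err}  match same labels
                    • ok:
                      X ‖ X  match
                    • err:
                      X ‖ X  match
    • ok:
      ?Int ‖ !Int  match
        !Int ‖ ?Int  match
          ?Bool ‖ !Bool  match
            !Int ‖ ?Int  match
              X ‖ X  match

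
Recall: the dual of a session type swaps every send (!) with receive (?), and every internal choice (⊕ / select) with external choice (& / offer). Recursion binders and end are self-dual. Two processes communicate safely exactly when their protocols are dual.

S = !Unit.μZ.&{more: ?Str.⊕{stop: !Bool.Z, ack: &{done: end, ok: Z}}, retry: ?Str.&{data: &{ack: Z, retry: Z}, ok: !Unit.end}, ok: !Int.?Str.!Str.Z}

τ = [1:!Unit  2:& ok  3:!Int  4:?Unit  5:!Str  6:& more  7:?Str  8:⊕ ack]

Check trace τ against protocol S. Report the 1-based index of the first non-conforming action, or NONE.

4

@1 !Unit  match  now at μZ.…
@2 & ok  match  now at !Int.?Str.!Str.μZ.…
@3 !Int  match  now at ?Str.!Str.μZ.…
@4 got ?Unit, protocol expects ?Str  ✗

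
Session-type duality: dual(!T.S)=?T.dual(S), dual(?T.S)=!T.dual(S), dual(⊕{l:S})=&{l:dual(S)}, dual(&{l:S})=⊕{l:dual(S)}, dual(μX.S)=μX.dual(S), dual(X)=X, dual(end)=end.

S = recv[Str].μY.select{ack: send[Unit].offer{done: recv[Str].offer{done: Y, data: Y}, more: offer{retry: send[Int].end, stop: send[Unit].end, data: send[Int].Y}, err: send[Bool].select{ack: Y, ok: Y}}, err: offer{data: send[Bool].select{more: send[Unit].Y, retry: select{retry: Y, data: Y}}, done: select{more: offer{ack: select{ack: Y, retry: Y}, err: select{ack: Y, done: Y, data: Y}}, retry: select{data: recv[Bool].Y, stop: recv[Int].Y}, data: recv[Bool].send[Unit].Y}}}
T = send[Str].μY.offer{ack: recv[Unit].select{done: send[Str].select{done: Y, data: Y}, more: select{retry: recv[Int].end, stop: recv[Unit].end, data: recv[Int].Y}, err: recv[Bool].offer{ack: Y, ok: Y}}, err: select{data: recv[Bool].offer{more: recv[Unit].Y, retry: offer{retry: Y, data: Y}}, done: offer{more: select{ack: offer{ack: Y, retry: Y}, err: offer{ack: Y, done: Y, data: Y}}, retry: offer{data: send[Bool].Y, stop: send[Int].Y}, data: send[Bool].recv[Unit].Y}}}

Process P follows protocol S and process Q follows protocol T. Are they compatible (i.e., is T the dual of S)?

recv[Str] ‖ send[Str]  match
  μY ‖ μY  match (rec unchanged)
    select{ack,err} ‖ offer{ack,err}  match same labels
      [ack]
        send[Unit] ‖ recv[Unit]  match
          offer{done,more,err} ‖ select{done,more,err}  match same labels
            [done]
              recv[Str] ‖ send[Str]  match
                offer{done,data} ‖ select{done,data}  match same labels
                  [done]
                    Y ‖ Y  match
                  [data]
                    Y ‖ Y  match
            [more]
              offer{retry,stop,data} ‖ select{retry,stop,data}  match same labels
                [retry]
                  send[Int] ‖ recv[Int]  match
                    end ‖ end  match
                [stop]
                  send[Unit] ‖ recv[Unit]  match
                    end ‖ end  match
                [data]
                  send[Int] ‖ recv[Int]  match
                    Y ‖ Y  match
            [err]
              send[Bool] ‖ recv[Bool]  match
                select{ack,ok} ‖ offer{ack,ok}  match same labels
                  [ack]
                    Y ‖ Y  match
                  [ok]
                    Y ‖ Y  match
      [err]
        offer{data,done} ‖ select{data,done}  match same labels
          [data]
            send[Bool] ‖ recv[Bool]  match
              select{more,retry} ‖ offer{more,retry}  match same labels
                [more]
                  send[Unit] ‖ recv[Unit]  match
                    Y ‖ Y  match
                [retry]
                  select{retry,data} ‖ offer{retry,data}  match same labels
                    [retry]
                      Y ‖ Y  match
                    [data]
                      Y ‖ Y  match
          [done]
            select{more,retry,data} ‖ offer{more,retry,data}  match same labels
              [more]
                offer{ack,err} ‖ select{ack,err}  match same labels
                  [ack]
                    select{ack,retry} ‖ offer{ack,retry}  match same labels
                      [ack]
                        Y ‖ Y  match
                      [retry]
                        Y ‖ Y  match
                  [err]
                    select{ack,done,data} ‖ offer{ack,done,data}  match same labels
                      [ack]
                        Y ‖ Y  match
                      [done]
                        Y ‖ Y  match
                      [data]
                        Y ‖ Y  match
              [retry]
                select{data,stop} ‖ offer{data,stop}  match same labels
                  [data]
                    recv[Bool] ‖ send[Bool]  match
                      Y ‖ Y  match
                  [stop]
                    recv[Int] ‖ send[Int]  match
                      Y ‖ Y  match
              [data]
                recv[Bool] ‖ send[Bool]  match
                  send[Unit] ‖ recv[Unit]  match
                    Y ‖ Y  match

YES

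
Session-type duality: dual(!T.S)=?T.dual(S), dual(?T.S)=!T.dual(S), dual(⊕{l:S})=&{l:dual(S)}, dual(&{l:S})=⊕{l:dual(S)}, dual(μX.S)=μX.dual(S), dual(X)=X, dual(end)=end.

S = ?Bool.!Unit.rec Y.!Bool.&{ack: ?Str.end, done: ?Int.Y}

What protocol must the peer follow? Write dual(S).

!Bool.?Unit.rec Y.?Bool.+{ack: !Str.end, done: !Int.Y}

?Bool ↦ !Bool
  !Unit ↦ ?Unit
    rec Y ↦ rec Y  (μ self-dual)
      !Bool ↦ ?Bool
        &{ack,done} ↦ +{ack,done}  (offer→select)
          case ack:
            ?Str ↦ !Str
              dual(end) = end
          case done:
            ?Int ↦ !Int
              dual(Y) = Y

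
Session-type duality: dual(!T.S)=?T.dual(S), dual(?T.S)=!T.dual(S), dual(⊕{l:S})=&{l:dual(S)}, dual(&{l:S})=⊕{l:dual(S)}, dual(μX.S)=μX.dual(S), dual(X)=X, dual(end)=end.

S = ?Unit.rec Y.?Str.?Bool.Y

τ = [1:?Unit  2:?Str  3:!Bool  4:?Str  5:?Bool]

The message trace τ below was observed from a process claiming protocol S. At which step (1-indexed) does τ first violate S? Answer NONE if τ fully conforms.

step 1: ?Unit  ✓  state: rec Y.…
step 2: ?Str  ✓  state: ?Bool.rec Y.…
step 3: got !Bool, protocol expects ?Bool  ✗

3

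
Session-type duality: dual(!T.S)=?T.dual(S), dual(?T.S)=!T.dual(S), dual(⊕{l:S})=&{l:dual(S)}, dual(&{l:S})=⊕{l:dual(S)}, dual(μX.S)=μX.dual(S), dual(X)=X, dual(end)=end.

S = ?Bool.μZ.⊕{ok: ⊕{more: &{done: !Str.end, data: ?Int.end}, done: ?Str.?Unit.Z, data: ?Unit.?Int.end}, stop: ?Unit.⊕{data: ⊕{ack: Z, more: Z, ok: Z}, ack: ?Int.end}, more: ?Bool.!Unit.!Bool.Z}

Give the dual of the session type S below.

!Bool.μZ.&{ok: &{more: ⊕{done: ?Str.end, data: !Int.end}, done: !Str.!Unit.Z, data: !Unit.!Int.end}, stop: !Unit.&{data: &{ack: Z, more: Z, ok: Z}, ack: !Int.end}, more: !Bool.?Unit.?Bool.Z}

?Bool ↦ !Bool
  μZ ↦ μZ  (binder kept)
    ⊕{ok,stop,more} ↦ &{ok,stop,more}  (internal→external)
      • ok:
        ⊕{more,done,data} ↦ &{more,done,data}  (internal→external)
          • more:
            &{done,data} ↦ ⊕{done,data}  (external→internal)
              • done:
                !Str ↦ ?Str
                  dual(end) = end
              • data:
                ?Int ↦ !Int
                  dual(end) = end
          • done:
            ?Str ↦ !Str
              ?Unit ↦ !Unit
                dual(Z) = Z
          • data:
            ?Unit ↦ !Unit
              ?Int ↦ !Int
                dual(end) = end
      • stop:
        ?Unit ↦ !Unit
          ⊕{data,ack} ↦ &{data,ack}  (internal→external)
            • data:
              ⊕{ack,more,ok} ↦ &{ack,more,ok}  (internal→external)
                • ack:
                  dual(Z) = Z
                • more:
                  dual(Z) = Z
                • ok:
                  dual(Z) = Z
            • ack:
              ?Int ↦ !Int
                dual(end) = end
      • more:
        ?Bool ↦ !Bool
          !Unit ↦ ?Unit
            !Bool ↦ ?Bool
              dual(Z) = Z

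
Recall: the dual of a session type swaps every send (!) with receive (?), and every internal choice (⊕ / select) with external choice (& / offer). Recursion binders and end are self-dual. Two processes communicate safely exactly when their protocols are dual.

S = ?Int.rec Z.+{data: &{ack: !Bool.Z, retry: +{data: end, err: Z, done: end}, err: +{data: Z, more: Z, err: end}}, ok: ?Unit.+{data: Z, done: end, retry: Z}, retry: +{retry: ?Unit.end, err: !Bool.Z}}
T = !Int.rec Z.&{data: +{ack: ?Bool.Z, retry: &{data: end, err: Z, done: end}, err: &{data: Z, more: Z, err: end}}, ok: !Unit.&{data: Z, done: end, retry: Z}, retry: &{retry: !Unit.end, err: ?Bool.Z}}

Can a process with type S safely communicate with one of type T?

?Int | !Int  ok
  rec Z | rec Z  ok (rec unchanged)
    +{data,ok,retry} | &{data,ok,retry}  ok same labels
      • data:
        &{ack,retry,err} | +{ack,retry,err}  ok same labels
          • ack:
            !Bool | ?Bool  ok
              Z | Z  ok
          • retry:
            +{data,err,done} | &{data,err,done}  ok same labels
              • data:
                end | end  ok
              • err:
                Z | Z  ok
              • done:
                end | end  ok
          • err:
            +{data,more,err} | &{data,more,err}  ok same labels
              • data:
                Z | Z  ok
              • more:
                Z | Z  ok
              • err:
                end | end  ok
      • ok:
        ?Unit | !Unit  ok
          +{data,done,retry} | &{data,done,retry}  ok same labels
            • data:
              Z | Z  ok
            • done:
              end | end  ok
            • retry:
              Z | Z  ok
      • retry:
        +{retry,err} | &{retry,err}  ok same labels
          • retry:
            ?Unit | !Unit  ok
              end | end  ok
          • err:
            !Bool | ?Bool  ok
              Z | Z  ok

YES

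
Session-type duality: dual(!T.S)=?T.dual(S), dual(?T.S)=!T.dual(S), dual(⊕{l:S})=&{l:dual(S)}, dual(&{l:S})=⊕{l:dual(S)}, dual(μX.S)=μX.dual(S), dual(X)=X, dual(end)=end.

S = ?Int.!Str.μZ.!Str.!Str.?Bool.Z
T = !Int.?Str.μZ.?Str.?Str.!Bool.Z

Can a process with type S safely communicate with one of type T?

YES

?Int | !Int  match
  !Str | ?Str  match
    μZ | μZ  match (rec unchanged)
      !Str | ?Str  match
        !Str | ?Str  match
          ?Bool | !Bool  match
            Z | Z  match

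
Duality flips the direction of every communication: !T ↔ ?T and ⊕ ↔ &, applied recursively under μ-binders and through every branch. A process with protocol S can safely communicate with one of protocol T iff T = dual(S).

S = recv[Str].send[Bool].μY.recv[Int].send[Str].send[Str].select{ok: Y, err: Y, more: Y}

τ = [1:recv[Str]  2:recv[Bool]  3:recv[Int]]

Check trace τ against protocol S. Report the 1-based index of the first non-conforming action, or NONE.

2

[1] recv[Str]  match  residual = send[Bool].μY.…
[2] got recv[Bool], protocol expects send[Bool]  ✗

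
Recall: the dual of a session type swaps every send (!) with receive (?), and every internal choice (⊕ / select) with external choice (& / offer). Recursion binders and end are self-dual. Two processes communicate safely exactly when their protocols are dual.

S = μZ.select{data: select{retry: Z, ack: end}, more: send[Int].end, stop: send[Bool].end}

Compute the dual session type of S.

μZ.offer{data: offer{retry: Z, ack: end}, more: recv[Int].end, stop: recv[Bool].end}

μZ → μZ  (μ self-dual)
  select{data,more,stop} → offer{data,more,stop}  (select→offer)
    case data:
      select{retry,ack} → offer{retry,ack}  (select→offer)
        case retry:
          Z self-dual
        case ack:
          end self-dual
    case more:
      send[Int] → recv[Int]
        end self-dual
    case stop:
      send[Bool] → recv[Bool]
        end self-dual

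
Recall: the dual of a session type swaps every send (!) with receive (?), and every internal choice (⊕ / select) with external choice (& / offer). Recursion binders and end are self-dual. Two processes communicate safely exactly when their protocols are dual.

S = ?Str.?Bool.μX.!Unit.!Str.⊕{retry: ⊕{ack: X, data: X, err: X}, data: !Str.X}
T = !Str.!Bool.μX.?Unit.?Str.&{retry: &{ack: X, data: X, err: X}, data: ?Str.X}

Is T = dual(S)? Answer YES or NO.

?Str | !Str  ✓
  ?Bool | !Bool  ✓
    μX | μX  ✓ (μ self-dual)
      !Unit | ?Unit  ✓
        !Str | ?Str  ✓
          ⊕{retry,data} | &{retry,data}  ✓ labels match
            [retry]
              ⊕{ack,data,err} | &{ack,data,err}  ✓ labels match
                [ack]
                  X | X  ✓
                [data]
                  X | X  ✓
                [err]
                  X | X  ✓
            [data]
              !Str | ?Str  ✓
                X | X  ✓

YES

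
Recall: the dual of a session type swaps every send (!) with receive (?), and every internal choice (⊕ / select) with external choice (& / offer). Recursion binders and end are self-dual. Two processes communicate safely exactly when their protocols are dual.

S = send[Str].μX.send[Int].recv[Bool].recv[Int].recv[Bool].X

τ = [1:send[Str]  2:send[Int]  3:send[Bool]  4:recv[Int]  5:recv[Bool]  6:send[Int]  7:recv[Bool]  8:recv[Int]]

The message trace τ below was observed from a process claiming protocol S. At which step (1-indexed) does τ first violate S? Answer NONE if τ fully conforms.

3

[1] send[Str]  ✓  residual = μX.…
[2] send[Int]  ✓  residual = recv[Bool].recv[Int].recv[Bool].μX.…
[3] got send[Bool], protocol expects recv[Bool]  ✗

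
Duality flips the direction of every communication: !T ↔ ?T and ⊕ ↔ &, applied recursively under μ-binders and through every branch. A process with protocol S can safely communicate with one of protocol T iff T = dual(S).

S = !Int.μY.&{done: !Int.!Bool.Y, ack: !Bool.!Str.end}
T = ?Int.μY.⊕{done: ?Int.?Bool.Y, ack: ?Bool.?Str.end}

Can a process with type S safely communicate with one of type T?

!Int ‖ ?Int  ✓
  μY ‖ μY  ✓ (binder kept)
    &{done,ack} ‖ ⊕{done,ack}  ✓ label sets agree
      [done]
        !Int ‖ ?Int  ✓
          !Bool ‖ ?Bool  ✓
            Y ‖ Y  ✓
      [ack]
        !Bool ‖ ?Bool  ✓
          !Str ‖ ?Str  ✓
            end ‖ end  ✓

YES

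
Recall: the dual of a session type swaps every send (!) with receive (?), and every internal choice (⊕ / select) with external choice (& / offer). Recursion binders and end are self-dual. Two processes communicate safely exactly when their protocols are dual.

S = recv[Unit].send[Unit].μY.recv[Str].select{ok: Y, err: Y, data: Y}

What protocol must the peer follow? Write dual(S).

recv[Unit] = send[Unit]
  send[Unit] = recv[Unit]
    μY = μY  (rec unchanged)
      recv[Str] = send[Str]
        select{ok,err,data} = offer{ok,err,data}  (⊕→&)
          case ok:
            Y self-dual
          case err:
            Y self-dual
          case data:
            Y self-dual

send[Unit].recv[Unit].μY.send[Str].offer{ok: Y, err: Y, data: Y}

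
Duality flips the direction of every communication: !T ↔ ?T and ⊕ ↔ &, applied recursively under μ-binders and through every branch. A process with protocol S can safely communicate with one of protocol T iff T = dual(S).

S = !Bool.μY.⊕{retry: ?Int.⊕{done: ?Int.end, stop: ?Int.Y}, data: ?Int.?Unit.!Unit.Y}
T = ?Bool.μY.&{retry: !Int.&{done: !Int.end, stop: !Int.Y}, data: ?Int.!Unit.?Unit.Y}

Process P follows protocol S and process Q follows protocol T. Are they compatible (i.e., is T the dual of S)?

!Bool ‖ ?Bool  ok
  μY ‖ μY  ok (μ self-dual)
    ⊕{retry,data} ‖ &{retry,data}  ok label sets agree
      case retry:
        ?Int ‖ !Int  ok
          ⊕{done,stop} ‖ &{done,stop}  ok label sets agree
            case done:
              ?Int ‖ !Int  ok
                end ‖ end  ok
            case stop:
              ?Int ‖ !Int  ok
                Y ‖ Y  ok
      case data:
        ?Int ‖ ?Int  ✗ same direction on both sides — not dual

NO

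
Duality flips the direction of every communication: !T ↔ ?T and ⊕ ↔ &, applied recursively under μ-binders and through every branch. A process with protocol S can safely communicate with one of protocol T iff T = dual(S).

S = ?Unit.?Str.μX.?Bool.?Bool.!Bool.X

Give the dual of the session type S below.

!Unit.!Str.μX.!Bool.!Bool.?Bool.X

?Unit → !Unit
  ?Str → !Str
    μX → μX  (μ self-dual)
      ?Bool → !Bool
        ?Bool → !Bool
          !Bool → ?Bool
            X ↦ X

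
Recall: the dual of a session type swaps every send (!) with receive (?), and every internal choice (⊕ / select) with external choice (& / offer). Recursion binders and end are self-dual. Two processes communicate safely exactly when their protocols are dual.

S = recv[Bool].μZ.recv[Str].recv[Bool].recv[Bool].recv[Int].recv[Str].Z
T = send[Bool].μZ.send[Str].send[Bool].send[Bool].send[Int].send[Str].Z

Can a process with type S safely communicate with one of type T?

YES

recv[Bool] | send[Bool]  ok
  μZ | μZ  ok (rec unchanged)
    recv[Str] | send[Str]  ok
      recv[Bool] | send[Bool]  ok
        recv[Bool] | send[Bool]  ok
          recv[Int] | send[Int]  ok
            recv[Str] | send[Str]  ok
              Z | Z  ok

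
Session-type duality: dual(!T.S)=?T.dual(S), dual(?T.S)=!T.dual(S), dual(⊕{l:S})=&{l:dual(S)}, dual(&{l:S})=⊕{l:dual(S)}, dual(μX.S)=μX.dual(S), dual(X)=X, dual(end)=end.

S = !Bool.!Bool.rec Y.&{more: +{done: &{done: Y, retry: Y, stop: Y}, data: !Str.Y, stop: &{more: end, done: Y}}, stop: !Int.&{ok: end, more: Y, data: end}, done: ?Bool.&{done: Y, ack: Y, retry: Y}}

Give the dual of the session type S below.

?Bool.?Bool.rec Y.+{more: &{done: +{done: Y, retry: Y, stop: Y}, data: ?Str.Y, stop: +{more: end, done: Y}}, stop: ?Int.+{ok: end, more: Y, data: end}, done: !Bool.+{done: Y, ack: Y, retry: Y}}

!Bool = ?Bool
  !Bool = ?Bool
    rec Y = rec Y  (binder kept)
      &{more,stop,done} = +{more,stop,done}  (external→internal)
        • more:
          +{done,data,stop} = &{done,data,stop}  (internal→external)
            • done:
              &{done,retry,stop} = +{done,retry,stop}  (external→internal)
                • done:
                  Y self-dual
                • retry:
                  Y self-dual
                • stop:
                  Y self-dual
            • data:
              !Str = ?Str
                Y self-dual
            • stop:
              &{more,done} = +{more,done}  (external→internal)
                • more:
                  end self-dual
                • done:
                  Y self-dual
        • stop:
          !Int = ?Int
            &{ok,more,data} = +{ok,more,data}  (external→internal)
              • ok:
                end self-dual
              • more:
                Y self-dual
              • data:
                end self-dual
        • done:
          ?Bool = !Bool
            &{done,ack,retry} = +{done,ack,retry}  (external→internal)
              • done:
                Y self-dual
              • ack:
                Y self-dual
              • retry:
                Y self-dual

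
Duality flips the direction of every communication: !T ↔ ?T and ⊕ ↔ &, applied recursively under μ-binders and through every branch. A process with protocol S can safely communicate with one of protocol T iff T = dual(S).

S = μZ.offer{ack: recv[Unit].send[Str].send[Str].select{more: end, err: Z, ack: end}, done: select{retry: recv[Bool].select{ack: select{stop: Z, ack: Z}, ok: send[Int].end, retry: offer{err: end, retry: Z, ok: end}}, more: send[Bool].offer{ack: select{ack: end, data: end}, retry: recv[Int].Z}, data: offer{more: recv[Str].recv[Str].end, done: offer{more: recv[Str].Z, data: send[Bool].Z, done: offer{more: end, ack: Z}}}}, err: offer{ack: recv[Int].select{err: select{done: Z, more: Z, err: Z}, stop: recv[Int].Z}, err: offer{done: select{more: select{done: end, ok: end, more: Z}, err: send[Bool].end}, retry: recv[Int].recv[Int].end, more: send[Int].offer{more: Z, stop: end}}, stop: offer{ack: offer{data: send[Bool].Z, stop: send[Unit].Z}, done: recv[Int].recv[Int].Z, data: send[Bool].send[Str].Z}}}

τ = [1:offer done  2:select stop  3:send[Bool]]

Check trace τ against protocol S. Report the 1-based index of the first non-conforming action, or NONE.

@1 offer done  ok  now at select{retry: recv[Bool].select{ack: select{stop: μZ.…, ack: μZ.…}, ok: send[Int].end, retry: offer{err: end, retry: μZ.…, ok: end}}, more: send[Bool].offer{ack: select{ack: end, data: end}, retry: recv[Int].μZ.…}, data: offer{more: recv[Str].recv[Str].end, done: offer{more: recv[Str].μZ.…, data: send[Bool].μZ.…, done: offer{more: end, ack: μZ.…}}}}
@2 got select stop, protocol expects select retry or select more or select data  ✗

2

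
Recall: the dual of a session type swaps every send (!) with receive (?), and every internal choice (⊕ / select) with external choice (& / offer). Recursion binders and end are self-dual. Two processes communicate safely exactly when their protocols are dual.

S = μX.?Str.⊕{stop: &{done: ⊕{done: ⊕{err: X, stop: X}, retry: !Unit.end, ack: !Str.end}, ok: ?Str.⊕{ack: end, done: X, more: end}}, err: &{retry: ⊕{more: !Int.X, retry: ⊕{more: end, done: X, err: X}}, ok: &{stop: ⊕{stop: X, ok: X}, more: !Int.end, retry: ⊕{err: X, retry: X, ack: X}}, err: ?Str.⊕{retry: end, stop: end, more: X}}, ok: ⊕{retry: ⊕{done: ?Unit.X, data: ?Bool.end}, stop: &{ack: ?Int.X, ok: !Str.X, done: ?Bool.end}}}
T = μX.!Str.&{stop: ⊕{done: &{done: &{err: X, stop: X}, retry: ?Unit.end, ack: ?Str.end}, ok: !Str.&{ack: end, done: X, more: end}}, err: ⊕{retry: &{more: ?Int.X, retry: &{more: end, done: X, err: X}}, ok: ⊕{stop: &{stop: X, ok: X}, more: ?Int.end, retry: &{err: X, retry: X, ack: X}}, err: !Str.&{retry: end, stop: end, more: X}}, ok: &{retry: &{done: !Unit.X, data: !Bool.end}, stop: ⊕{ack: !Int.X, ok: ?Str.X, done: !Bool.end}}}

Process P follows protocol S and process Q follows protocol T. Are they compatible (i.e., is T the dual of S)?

μX vs μX  ok (binder kept)
  ?Str vs !Str  ok
    ⊕{stop,err,ok} vs &{stop,err,ok}  ok same labels
      [stop]
        &{done,ok} vs ⊕{done,ok}  ok same labels
          [done]
            ⊕{done,retry,ack} vs &{done,retry,ack}  ok same labels
              [done]
                ⊕{err,stop} vs &{err,stop}  ok same labels
                  [err]
                    X vs X  ok
                  [stop]
                    X vs X  ok
              [retry]
                !Unit vs ?Unit  ok
                  end vs end  ok
              [ack]
                !Str vs ?Str  ok
                  end vs end  ok
          [ok]
            ?Str vs !Str  ok
              ⊕{ack,done,more} vs &{ack,done,more}  ok same labels
                [ack]
                  end vs end  ok
                [done]
                  X vs X  ok
                [more]
                  end vs end  ok
      [err]
        &{retry,ok,err} vs ⊕{retry,ok,err}  ok same labels
          [retry]
            ⊕{more,retry} vs &{more,retry}  ok same labels
              [more]
                !Int vs ?Int  ok
                  X vs X  ok
              [retry]
                ⊕{more,done,err} vs &{more,done,err}  ok same labels
                  [more]
                    end vs end  ok
                  [done]
                    X vs X  ok
                  [err]
                    X vs X  ok
          [ok]
            &{stop,more,retry} vs ⊕{stop,more,retry}  ok same labels
              [stop]
                ⊕{stop,ok} vs &{stop,ok}  ok same labels
                  [stop]
                    X vs X  ok
                  [ok]
                    X vs X  ok
              [more]
                !Int vs ?Int  ok
                  end vs end  ok
              [retry]
                ⊕{err,retry,ack} vs &{err,retry,ack}  ok same labels
                  [err]
                    X vs X  ok
                  [retry]
                    X vs X  ok
                  [ack]
                    X vs X  ok
          [err]
            ?Str vs !Str  ok
              ⊕{retry,stop,more} vs &{retry,stop,more}  ok same labels
                [retry]
                  end vs end  ok
                [stop]
                  end vs end  ok
                [more]
                  X vs X  ok
      [ok]
        ⊕{retry,stop} vs &{retry,stop}  ok same labels
          [retry]
            ⊕{done,data} vs &{done,data}  ok same labels
              [done]
                ?Unit vs !Unit  ok
                  X vs X  ok
              [data]
                ?Bool vs !Bool  ok
                  end vs end  ok
          [stop]
            &{ack,ok,done} vs ⊕{ack,ok,done}  ok same labels
              [ack]
                ?Int vs !Int  ok
                  X vs X  ok
              [ok]
                !Str vs ?Str  ok
                  X vs X  ok
              [done]
                ?Bool vs !Bool  ok
                  end vs end  ok

YES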